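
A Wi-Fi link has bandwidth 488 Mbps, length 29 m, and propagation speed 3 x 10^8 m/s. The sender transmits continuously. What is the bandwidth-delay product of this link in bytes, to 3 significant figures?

Propagation delay = 29 / 300000000 = 9.66667e-08 s.
BDP = R × t_prop = 488000000 × 9.66667e-08 = 47.1733 bits.
In bytes: 47.1733/8 = 5.90 bytes.

5.90 bytes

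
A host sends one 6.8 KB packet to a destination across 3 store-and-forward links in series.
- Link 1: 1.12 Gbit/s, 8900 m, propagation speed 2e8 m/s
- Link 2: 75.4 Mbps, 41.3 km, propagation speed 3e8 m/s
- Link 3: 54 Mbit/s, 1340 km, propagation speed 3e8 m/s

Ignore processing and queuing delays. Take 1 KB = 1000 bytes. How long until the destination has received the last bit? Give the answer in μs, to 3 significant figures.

6430 μs

L = 54400 bits.
Transmission delays (L/R per hop): 48.5714, 721.485, 1007.41 μs; sum = 1777.46 μs.
Propagation delays (d/s per hop): 44.5, 137.667, 4466.67 μs; sum = 4648.83 μs.
End-to-end = 6430 μs.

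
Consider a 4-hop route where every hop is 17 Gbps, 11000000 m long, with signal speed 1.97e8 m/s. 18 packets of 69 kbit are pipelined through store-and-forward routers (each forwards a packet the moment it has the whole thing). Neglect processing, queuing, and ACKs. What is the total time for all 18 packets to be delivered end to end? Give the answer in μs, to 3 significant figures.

Per-hop transmission t_tx = L/R = 69000/17000000000 = 4.05882 μs.
Per-hop propagation t_prop = 11000000/197000000 = 55837.6 μs.
Pipeline fill: first packet needs 4·t_tx to clear all hops; remaining 17 packets each add one t_tx.
Total = (4+18-1)·t_tx + 4·t_prop = 21·4.05882 + 4·55837.6 = 223000 μs.

223000 μs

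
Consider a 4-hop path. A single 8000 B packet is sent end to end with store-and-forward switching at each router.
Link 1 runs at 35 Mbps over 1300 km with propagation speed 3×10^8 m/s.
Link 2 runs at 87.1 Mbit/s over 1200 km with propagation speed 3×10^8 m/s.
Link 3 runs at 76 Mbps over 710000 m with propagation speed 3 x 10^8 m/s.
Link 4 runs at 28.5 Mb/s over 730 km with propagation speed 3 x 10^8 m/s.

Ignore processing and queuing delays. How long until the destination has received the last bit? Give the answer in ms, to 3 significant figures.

18.8 ms

L = 8000 × 8 = 64000 bits.
Transmission delays (L/R per hop): 1.82857, 0.734788, 0.842105, 2.24561 ms; sum = 5.65108 ms.
Propagation delays (d/s per hop): 4.33333, 4, 2.36667, 2.43333 ms; sum = 13.1333 ms.
End-to-end = 18.8 ms.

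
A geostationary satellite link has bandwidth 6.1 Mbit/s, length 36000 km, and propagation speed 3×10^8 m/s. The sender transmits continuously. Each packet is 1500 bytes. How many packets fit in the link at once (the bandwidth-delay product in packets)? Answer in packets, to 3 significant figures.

Propagation delay = 36000000 / 300000000 = 0.12 s.
BDP = R × t_prop = 6100000 × 0.12 = 732000 bits.
In packets of 12000 bits: 61.0 packets.

61.0 packets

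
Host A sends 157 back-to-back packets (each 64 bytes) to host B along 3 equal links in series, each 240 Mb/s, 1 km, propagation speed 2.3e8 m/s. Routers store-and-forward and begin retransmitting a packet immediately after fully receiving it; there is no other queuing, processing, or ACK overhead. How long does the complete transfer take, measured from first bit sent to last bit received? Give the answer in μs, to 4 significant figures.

Per-hop transmission t_tx = L/R = 512/240000000 = 2.13333 μs.
Per-hop propagation t_prop = 1000/2.3e+08 = 4.34783 μs.
Pipeline fill: first packet needs 3·t_tx to clear all hops; remaining 156 packets each add one t_tx.
Total = (3+157-1)·t_tx + 3·t_prop = 159·2.13333 + 3·4.34783 = 352.2 μs.

352.2 μs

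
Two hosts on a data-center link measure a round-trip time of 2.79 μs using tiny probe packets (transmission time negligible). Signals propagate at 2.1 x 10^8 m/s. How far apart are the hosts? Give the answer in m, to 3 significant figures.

One-way propagation = RTT/2 = 1.395 μs.
d = s × t = 210000000 × 1.395e-06 = 293 m.

293 m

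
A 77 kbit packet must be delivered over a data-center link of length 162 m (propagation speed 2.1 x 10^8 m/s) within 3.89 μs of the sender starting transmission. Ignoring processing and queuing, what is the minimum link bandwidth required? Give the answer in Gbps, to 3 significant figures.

Propagation delay = 162 / 210000000 = 0.771429 μs.
Transmission budget = 3.89 − 0.771429 = 3.11857 μs.
R ≥ L / t_tx = 77000 bits / 3.11857e-06 s = 24.7 Gbps.

24.7 Gbps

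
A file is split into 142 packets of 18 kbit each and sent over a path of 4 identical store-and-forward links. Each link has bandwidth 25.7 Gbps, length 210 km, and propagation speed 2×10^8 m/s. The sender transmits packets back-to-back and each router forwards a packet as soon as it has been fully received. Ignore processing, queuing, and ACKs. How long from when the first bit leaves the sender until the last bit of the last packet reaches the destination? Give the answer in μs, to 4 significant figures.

4302 μs

Per-hop transmission t_tx = L/R = 18000/25700000000 = 0.700389 μs.
Per-hop propagation t_prop = 210000/200000000 = 1050 μs.
Pipeline fill: first packet needs 4·t_tx to clear all hops; remaining 141 packets each add one t_tx.
Total = (4+142-1)·t_tx + 4·t_prop = 145·0.700389 + 4·1050 = 4302 μs.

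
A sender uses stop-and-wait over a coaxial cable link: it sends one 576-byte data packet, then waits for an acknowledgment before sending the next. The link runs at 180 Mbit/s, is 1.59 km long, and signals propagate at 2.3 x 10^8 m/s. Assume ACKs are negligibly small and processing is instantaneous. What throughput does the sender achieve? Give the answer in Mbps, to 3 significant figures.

t_tx = L/R = 4608/180000000 = 2.56e-05 s.
t_prop = 1590/2.3e+08 = 6.91304e-06 s; RTT = 1.38261e-05 s.
Cycle = t_tx + RTT = 3.94261e-05 s.
Throughput = L / cycle = 4608 / 3.94261e-05 = 117 Mbps.

117 Mbps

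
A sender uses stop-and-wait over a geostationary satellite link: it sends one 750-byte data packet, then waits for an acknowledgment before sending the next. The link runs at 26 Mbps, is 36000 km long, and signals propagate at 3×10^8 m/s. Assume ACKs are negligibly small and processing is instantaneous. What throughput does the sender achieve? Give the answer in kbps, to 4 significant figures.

t_tx = L/R = 6000/26000000 = 0.000230769 s.
t_prop = 36000000/300000000 = 0.12 s; RTT = 0.24 s.
Cycle = t_tx + RTT = 0.240231 s.
Throughput = L / cycle = 6000 / 0.240231 = 24.98 kbps.

24.98 kbps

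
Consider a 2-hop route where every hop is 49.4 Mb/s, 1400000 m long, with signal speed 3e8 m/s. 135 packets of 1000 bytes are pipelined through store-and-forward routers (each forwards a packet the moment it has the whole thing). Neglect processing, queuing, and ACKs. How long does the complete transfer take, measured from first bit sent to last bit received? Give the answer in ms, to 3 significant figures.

Per-hop transmission t_tx = L/R = 8000/49400000 = 0.161943 ms.
Per-hop propagation t_prop = 1400000/300000000 = 4.66667 ms.
Pipeline fill: first packet needs 2·t_tx to clear all hops; remaining 134 packets each add one t_tx.
Total = (2+135-1)·t_tx + 2·t_prop = 136·0.161943 + 2·4.66667 = 31.4 ms.

31.4 ms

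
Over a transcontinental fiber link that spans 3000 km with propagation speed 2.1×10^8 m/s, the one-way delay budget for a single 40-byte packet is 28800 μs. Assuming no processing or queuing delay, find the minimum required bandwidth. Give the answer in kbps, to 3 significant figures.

22.0 kbps

L = 320 bits.
Propagation delay = 3000000 / 210000000 = 14285.7 μs.
Transmission budget = 28800 − 14285.7 = 14514.3 μs.
R ≥ L / t_tx = 320 bits / 0.0145143 s = 22.0 kbps.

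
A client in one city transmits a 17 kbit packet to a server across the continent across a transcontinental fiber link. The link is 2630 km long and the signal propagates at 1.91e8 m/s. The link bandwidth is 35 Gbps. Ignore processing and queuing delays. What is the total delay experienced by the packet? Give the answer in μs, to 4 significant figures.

L = 17000 bits.
Transmission delay = L/R = 17000 / 35000000000 = 0.485714 μs.
Propagation delay = d/s = 2630000 m / 191000000 m/s = 13769.6 μs.
Total = 13770 μs.

13770 μs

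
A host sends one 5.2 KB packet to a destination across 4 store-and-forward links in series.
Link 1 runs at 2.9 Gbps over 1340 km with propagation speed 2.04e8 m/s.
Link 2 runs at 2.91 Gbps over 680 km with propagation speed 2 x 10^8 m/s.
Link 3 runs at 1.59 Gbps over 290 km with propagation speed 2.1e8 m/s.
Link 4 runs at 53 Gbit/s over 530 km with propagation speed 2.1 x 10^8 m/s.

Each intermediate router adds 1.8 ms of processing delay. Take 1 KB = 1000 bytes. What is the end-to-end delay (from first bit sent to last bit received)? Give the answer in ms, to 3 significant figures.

L = 41600 bits.
Transmission delays (L/R per hop): 0.0143448, 0.0142955, 0.0261635, 0.000784906 ms; sum = 0.0555888 ms.
Propagation delays (d/s per hop): 6.56863, 3.4, 1.38095, 2.52381 ms; sum = 13.8734 ms.
Processing at 3 router(s): 3 × 1.8 ms = 5.4 ms.
End-to-end = 19.3 ms.

19.3 ms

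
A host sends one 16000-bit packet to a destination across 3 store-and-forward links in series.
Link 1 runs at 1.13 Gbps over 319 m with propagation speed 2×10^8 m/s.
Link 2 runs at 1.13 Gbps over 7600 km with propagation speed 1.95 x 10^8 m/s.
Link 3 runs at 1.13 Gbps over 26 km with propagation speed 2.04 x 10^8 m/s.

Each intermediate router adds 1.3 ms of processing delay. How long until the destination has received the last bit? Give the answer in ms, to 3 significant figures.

41.7 ms

Transmission delay per hop = L/R = 16000/1130000000 = 0.0141593 ms; 3 hops → 0.0424779 ms.
Propagation delays (d/s per hop): 0.001595, 38.9744, 0.127451 ms; sum = 39.1034 ms.
Processing at 2 router(s): 2 × 1.3 ms = 2.6 ms.
End-to-end = 41.7 ms.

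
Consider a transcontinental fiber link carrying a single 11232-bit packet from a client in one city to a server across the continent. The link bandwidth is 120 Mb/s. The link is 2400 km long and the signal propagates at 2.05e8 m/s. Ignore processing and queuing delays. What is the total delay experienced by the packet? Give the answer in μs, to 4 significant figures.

Transmission delay = L/R = 11232 / 120000000 = 93.6 μs.
Propagation delay = d/s = 2400000 m / 2.05e+08 m/s = 11707.3 μs.
Total = 11800 μs.

11800 μs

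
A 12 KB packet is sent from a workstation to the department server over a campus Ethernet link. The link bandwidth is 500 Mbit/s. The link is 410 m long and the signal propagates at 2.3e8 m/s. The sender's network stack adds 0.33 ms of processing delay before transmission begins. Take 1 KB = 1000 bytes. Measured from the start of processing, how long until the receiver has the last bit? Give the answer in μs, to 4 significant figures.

L = 96000 bits.
Transmission delay = L/R = 96000 / 500000000 = 192 μs.
Propagation delay = d/s = 410 m / 2.3e+08 m/s = 1.78261 μs.
Plus processing delay 0.33 ms = 330 μs.
Total = 523.8 μs.

523.8 μs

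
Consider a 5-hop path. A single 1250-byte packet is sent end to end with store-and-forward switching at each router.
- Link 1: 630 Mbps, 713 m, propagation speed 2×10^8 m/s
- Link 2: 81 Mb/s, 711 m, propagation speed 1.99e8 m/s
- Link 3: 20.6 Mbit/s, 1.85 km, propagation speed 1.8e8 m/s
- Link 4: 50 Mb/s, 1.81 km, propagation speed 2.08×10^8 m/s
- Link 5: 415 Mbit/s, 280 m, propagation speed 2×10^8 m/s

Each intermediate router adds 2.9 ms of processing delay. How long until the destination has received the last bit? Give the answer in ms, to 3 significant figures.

L = 1250 × 8 = 10000 bits.
Transmission delays (L/R per hop): 0.015873, 0.123457, 0.485437, 0.2, 0.0240964 ms; sum = 0.848863 ms.
Propagation delays (d/s per hop): 0.003565, 0.00357286, 0.0102778, 0.00870192, 0.0014 ms; sum = 0.0275176 ms.
Processing at 4 router(s): 4 × 2.9 ms = 11.6 ms.
End-to-end = 12.5 ms.

12.5 ms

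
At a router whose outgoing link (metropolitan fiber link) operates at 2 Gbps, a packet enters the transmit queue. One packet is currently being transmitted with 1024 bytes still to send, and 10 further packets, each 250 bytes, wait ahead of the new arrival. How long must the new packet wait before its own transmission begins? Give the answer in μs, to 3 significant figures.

Each queued packet: L/R = 2000/2000000000 = 1 μs.
10 queued → 10 μs.
Plus remaining 8192 bits of current packet: 4.096 μs.
Queuing delay = 14.1 μs.

14.1 μs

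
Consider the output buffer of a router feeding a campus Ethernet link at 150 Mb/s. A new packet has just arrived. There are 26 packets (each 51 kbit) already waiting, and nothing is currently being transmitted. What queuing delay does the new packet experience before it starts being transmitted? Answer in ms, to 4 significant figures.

Each queued packet: L/R = 51000/150000000 = 0.34 ms.
26 queued → 8.84 ms.
Queuing delay = 8.840 ms.

8.840 ms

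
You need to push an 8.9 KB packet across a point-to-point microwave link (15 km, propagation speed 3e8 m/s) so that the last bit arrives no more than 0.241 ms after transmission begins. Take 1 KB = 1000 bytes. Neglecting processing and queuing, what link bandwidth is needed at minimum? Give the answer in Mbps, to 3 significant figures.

373 Mbps

L = 71200 bits.
Propagation delay = 15000 / 300000000 = 0.05 ms.
Transmission budget = 0.241 − 0.05 = 0.191 ms.
R ≥ L / t_tx = 71200 bits / 0.000191 s = 373 Mbps.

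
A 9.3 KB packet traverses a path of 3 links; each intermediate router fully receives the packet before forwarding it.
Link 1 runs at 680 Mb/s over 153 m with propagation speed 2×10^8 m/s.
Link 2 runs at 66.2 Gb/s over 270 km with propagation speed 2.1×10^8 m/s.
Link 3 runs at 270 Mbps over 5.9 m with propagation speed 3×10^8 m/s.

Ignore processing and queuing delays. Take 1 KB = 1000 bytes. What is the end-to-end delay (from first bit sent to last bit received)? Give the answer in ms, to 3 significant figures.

L = 74400 bits.
Transmission delays (L/R per hop): 0.109412, 0.00112387, 0.275556 ms; sum = 0.386091 ms.
Propagation delays (d/s per hop): 0.000765, 1.28571, 1.96667e-05 ms; sum = 1.2865 ms.
End-to-end = 1.67 ms.

1.67 ms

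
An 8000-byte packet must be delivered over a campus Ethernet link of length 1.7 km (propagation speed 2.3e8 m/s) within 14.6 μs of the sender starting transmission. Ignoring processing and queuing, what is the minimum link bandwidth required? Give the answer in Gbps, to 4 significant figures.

L = 64000 bits.
Propagation delay = 1700 / 2.3e+08 = 7.3913 μs.
Transmission budget = 14.6 − 7.3913 = 7.2087 μs.
R ≥ L / t_tx = 64000 bits / 7.2087e-06 s = 8.878 Gbps.

8.878 Gbps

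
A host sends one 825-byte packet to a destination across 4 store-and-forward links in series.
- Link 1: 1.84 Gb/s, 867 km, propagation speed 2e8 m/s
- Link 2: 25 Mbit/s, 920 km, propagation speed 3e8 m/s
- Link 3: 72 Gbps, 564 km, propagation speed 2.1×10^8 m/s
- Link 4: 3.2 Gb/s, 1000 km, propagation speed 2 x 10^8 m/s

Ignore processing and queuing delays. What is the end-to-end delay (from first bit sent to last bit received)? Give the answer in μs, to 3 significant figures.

L = 825 × 8 = 6600 bits.
Transmission delays (L/R per hop): 3.58696, 264, 0.0916667, 2.0625 μs; sum = 269.741 μs.
Propagation delays (d/s per hop): 4335, 3066.67, 2685.71, 5000 μs; sum = 15087.4 μs.
End-to-end = 15400 μs.

15400 μs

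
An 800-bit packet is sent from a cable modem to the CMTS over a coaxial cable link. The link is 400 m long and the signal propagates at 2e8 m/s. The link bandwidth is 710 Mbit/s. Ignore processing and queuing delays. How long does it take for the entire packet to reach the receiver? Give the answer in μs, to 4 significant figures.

3.127 μs

Transmission delay = L/R = 800 / 710000000 = 1.12676 μs.
Propagation delay = d/s = 400 m / 200000000 m/s = 2 μs.
Total = 3.127 μs.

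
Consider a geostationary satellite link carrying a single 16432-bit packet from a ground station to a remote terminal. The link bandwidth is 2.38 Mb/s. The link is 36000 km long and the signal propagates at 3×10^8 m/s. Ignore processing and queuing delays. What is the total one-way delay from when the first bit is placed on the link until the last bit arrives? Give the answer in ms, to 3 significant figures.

Transmission delay = L/R = 16432 / 2380000 = 6.9042 ms.
Propagation delay = d/s = 36000000 m / 300000000 m/s = 120 ms.
Total = 127 ms.

127 ms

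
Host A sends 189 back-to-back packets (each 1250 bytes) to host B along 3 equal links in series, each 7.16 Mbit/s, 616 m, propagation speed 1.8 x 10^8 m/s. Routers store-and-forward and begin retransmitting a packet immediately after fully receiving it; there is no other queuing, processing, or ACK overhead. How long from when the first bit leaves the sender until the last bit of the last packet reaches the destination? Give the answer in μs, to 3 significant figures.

Per-hop transmission t_tx = L/R = 10000/7160000 = 1396.65 μs.
Per-hop propagation t_prop = 616/180000000 = 3.42222 μs.
Pipeline fill: first packet needs 3·t_tx to clear all hops; remaining 188 packets each add one t_tx.
Total = (3+189-1)·t_tx + 3·t_prop = 191·1396.65 + 3·3.42222 = 267000 μs.

267000 μs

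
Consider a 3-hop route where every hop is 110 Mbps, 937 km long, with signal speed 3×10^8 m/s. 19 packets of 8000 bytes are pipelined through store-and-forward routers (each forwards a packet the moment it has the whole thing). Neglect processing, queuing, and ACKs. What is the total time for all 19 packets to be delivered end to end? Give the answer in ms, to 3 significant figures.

Per-hop transmission t_tx = L/R = 64000/110000000 = 0.581818 ms.
Per-hop propagation t_prop = 937000/300000000 = 3.12333 ms.
Pipeline fill: first packet needs 3·t_tx to clear all hops; remaining 18 packets each add one t_tx.
Total = (3+19-1)·t_tx + 3·t_prop = 21·0.581818 + 3·3.12333 = 21.6 ms.

21.6 ms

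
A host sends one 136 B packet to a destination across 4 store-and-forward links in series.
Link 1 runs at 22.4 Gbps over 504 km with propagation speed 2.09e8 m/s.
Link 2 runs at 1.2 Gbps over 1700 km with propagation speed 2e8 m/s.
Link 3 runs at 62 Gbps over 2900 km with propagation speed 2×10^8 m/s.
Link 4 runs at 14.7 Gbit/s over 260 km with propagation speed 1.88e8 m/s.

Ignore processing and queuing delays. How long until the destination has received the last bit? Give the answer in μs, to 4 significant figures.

L = 136 × 8 = 1088 bits.
Transmission delays (L/R per hop): 0.0485714, 0.906667, 0.0175484, 0.0740136 μs; sum = 1.0468 μs.
Propagation delays (d/s per hop): 2411.48, 8500, 14500, 1382.98 μs; sum = 26794.5 μs.
End-to-end = 26800 μs.

26800 μs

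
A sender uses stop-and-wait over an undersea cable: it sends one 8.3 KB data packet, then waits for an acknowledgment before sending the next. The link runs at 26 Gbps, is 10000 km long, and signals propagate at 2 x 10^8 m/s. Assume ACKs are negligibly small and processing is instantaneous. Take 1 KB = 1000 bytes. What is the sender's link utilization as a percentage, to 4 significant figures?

0.002554 %

t_tx = L/R = 66400/26000000000 = 2.55385e-06 s.
t_prop = 10000000/200000000 = 0.05 s; RTT = 0.1 s.
Cycle = t_tx + RTT = 0.100003 s.
Utilization = t_tx / cycle = 2.55385e-06/0.100003 = 0.002554 %.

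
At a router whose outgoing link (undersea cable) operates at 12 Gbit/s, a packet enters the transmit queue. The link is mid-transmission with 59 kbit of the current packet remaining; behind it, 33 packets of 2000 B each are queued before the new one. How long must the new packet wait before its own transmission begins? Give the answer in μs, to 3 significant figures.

Each queued packet: L/R = 16000/12000000000 = 1.33333 μs.
33 queued → 44 μs.
Plus remaining 59000 bits of current packet: 4.91667 μs.
Queuing delay = 48.9 μs.

48.9 μs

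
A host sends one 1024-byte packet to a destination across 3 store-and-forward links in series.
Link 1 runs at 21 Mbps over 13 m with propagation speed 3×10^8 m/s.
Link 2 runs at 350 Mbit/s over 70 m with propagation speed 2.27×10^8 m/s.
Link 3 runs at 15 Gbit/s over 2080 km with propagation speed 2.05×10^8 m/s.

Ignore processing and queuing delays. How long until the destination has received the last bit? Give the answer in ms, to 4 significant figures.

L = 1024 × 8 = 8192 bits.
Transmission delays (L/R per hop): 0.390095, 0.0234057, 0.000546133 ms; sum = 0.414047 ms.
Propagation delays (d/s per hop): 4.33333e-05, 0.00030837, 10.1463 ms; sum = 10.1467 ms.
End-to-end = 10.56 ms.

10.56 ms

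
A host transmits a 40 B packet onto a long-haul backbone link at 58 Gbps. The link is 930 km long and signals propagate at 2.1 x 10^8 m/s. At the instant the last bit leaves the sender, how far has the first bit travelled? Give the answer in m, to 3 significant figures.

1.16 m

t_tx = L/R = 320/58000000000 = 5.51724e-09 s.
Distance = s × t_tx = 210000000 × 5.51724e-09 = 1.16 m.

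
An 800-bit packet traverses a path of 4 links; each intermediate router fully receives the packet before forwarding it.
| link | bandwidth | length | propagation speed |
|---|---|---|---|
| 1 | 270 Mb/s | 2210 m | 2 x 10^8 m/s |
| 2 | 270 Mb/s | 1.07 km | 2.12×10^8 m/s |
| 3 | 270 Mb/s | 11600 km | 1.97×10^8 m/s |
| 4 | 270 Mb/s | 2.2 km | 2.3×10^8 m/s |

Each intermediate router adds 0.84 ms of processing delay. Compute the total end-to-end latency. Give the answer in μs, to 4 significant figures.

61440 μs

Transmission delay per hop = L/R = 800/270000000 = 2.96296 μs; 4 hops → 11.8519 μs.
Propagation delays (d/s per hop): 11.05, 5.04717, 58883.2, 9.56522 μs; sum = 58908.9 μs.
Processing at 3 router(s): 3 × 0.84 ms = 2520 μs.
End-to-end = 61440 μs.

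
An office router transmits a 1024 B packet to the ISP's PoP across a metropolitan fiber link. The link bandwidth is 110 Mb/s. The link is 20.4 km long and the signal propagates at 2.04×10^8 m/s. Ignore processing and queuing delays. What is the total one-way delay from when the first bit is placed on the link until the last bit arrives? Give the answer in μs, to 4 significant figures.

174.5 μs

L = 1024 × 8 = 8192 bits.
Transmission delay = L/R = 8192 / 110000000 = 74.4727 μs.
Propagation delay = d/s = 20400 m / 204000000 m/s = 100 μs.
Total = 174.5 μs.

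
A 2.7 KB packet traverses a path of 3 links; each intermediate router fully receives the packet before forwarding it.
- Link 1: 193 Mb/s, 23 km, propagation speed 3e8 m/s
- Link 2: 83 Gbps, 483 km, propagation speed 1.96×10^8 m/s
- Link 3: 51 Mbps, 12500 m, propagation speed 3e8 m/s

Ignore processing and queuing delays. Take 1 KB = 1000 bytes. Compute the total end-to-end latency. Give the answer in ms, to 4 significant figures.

3.118 ms

L = 21600 bits.
Transmission delays (L/R per hop): 0.111917, 0.000260241, 0.423529 ms; sum = 0.535707 ms.
Propagation delays (d/s per hop): 0.0766667, 2.46429, 0.0416667 ms; sum = 2.58262 ms.
End-to-end = 3.118 ms.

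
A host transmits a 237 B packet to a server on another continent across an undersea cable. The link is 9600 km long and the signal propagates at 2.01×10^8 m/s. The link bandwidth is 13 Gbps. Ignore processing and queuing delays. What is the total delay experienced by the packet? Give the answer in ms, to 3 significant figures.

47.8 ms

L = 237 × 8 = 1896 bits.
Transmission delay = L/R = 1896 / 13000000000 = 0.000145846 ms.
Propagation delay = d/s = 9600000 m / 2.01e+08 m/s = 47.7612 ms.
Total = 47.8 ms.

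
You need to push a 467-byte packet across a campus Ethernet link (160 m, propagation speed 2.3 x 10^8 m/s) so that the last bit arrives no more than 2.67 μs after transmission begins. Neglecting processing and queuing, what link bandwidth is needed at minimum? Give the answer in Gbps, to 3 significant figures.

1.89 Gbps

L = 3736 bits.
Propagation delay = 160 / 2.3e+08 = 0.695652 μs.
Transmission budget = 2.67 − 0.695652 = 1.97435 μs.
R ≥ L / t_tx = 3736 bits / 1.97435e-06 s = 1.89 Gbps.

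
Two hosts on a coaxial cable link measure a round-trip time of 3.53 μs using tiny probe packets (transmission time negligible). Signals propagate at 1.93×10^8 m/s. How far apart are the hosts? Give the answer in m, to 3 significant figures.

One-way propagation = RTT/2 = 1.765 μs.
d = s × t = 193000000 × 1.765e-06 = 341 m.

341 m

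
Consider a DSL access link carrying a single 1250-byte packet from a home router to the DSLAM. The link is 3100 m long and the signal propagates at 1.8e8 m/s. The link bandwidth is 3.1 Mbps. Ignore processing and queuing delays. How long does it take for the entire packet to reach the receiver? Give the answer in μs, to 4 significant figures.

3243 μs

L = 1250 × 8 = 10000 bits.
Transmission delay = L/R = 10000 / 3100000 = 3225.81 μs.
Propagation delay = d/s = 3100 m / 180000000 m/s = 17.2222 μs.
Total = 3243 μs.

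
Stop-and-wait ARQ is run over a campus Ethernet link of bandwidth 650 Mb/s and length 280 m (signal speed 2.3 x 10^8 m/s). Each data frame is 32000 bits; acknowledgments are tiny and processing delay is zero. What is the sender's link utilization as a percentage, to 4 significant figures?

95.29 %

t_tx = L/R = 32000/650000000 = 4.92308e-05 s.
t_prop = 280/2.3e+08 = 1.21739e-06 s; RTT = 2.43478e-06 s.
Cycle = t_tx + RTT = 5.16656e-05 s.
Utilization = t_tx / cycle = 4.92308e-05/5.16656e-05 = 95.29 %.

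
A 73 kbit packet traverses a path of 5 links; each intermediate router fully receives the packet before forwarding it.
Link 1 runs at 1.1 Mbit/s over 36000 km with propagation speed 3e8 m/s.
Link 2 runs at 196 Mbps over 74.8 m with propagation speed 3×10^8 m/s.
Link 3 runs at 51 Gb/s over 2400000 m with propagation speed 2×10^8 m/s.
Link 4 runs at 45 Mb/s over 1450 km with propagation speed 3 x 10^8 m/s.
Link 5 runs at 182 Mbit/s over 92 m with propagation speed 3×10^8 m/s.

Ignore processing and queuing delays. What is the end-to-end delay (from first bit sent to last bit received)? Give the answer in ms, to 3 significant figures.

L = 73000 bits.
Transmission delays (L/R per hop): 66.3636, 0.372449, 0.00143137, 1.62222, 0.401099 ms; sum = 68.7608 ms.
Propagation delays (d/s per hop): 120, 0.000249333, 12, 4.83333, 0.000306667 ms; sum = 136.834 ms.
End-to-end = 206 ms.

206 ms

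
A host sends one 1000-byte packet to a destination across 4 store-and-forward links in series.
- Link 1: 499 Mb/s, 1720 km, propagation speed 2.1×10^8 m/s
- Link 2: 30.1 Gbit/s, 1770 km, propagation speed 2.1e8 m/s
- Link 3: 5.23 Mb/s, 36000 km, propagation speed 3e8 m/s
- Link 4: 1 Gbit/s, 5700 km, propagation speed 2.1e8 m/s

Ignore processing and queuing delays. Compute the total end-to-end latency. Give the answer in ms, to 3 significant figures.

165 ms

L = 1000 × 8 = 8000 bits.
Transmission delays (L/R per hop): 0.0160321, 0.000265781, 1.52964, 0.008 ms; sum = 1.55393 ms.
Propagation delays (d/s per hop): 8.19048, 8.42857, 120, 27.1429 ms; sum = 163.762 ms.
End-to-end = 165 ms.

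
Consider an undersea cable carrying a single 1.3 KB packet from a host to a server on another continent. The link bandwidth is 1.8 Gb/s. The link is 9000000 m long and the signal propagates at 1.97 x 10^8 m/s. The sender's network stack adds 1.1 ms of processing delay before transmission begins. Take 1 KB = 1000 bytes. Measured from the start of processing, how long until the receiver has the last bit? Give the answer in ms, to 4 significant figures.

L = 10400 bits.
Transmission delay = L/R = 10400 / 1800000000 = 0.00577778 ms.
Propagation delay = d/s = 9000000 m / 197000000 m/s = 45.6853 ms.
Plus processing delay 1.1 ms = 1.1 ms.
Total = 46.79 ms.

46.79 ms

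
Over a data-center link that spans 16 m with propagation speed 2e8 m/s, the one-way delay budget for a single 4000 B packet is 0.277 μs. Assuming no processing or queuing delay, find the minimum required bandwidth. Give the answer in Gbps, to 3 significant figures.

162 Gbps

L = 32000 bits.
Propagation delay = 16 / 200000000 = 0.08 μs.
Transmission budget = 0.277 − 0.08 = 0.197 μs.
R ≥ L / t_tx = 32000 bits / 1.97e-07 s = 162 Gbps.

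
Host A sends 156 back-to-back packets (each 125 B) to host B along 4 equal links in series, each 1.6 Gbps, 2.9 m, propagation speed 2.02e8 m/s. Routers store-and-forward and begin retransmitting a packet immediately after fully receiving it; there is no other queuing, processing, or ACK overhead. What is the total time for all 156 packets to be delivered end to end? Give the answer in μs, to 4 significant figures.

99.43 μs

Per-hop transmission t_tx = L/R = 1000/1600000000 = 0.625 μs.
Per-hop propagation t_prop = 2.9/202000000 = 0.0143564 μs.
Pipeline fill: first packet needs 4·t_tx to clear all hops; remaining 155 packets each add one t_tx.
Total = (4+156-1)·t_tx + 4·t_prop = 159·0.625 + 4·0.0143564 = 99.43 μs.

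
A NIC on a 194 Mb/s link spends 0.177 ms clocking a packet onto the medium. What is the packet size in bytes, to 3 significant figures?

4290 bytes

L = R × t_tx = 194000000 b/s × 0.000177 s = 34338 bits.
In bytes: 34338 / 8 = 4290 bytes.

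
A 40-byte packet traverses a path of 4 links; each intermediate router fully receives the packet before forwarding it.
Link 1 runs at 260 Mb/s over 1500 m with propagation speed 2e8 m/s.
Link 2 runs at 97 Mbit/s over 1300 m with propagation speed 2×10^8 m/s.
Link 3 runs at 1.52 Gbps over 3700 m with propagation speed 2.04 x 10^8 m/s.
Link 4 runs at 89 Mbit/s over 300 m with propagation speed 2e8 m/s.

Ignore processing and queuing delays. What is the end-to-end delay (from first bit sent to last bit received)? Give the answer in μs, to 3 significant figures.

L = 40 × 8 = 320 bits.
Transmission delays (L/R per hop): 1.23077, 3.29897, 0.210526, 3.59551 μs; sum = 8.33577 μs.
Propagation delays (d/s per hop): 7.5, 6.5, 18.1373, 1.5 μs; sum = 33.6373 μs.
End-to-end = 42.0 μs.

42.0 μs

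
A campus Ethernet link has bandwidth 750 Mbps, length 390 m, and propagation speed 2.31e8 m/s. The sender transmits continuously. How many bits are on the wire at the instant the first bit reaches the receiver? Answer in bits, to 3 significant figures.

Propagation delay = 390 / 231000000 = 1.68831e-06 s.
BDP = R × t_prop = 750000000 × 1.68831e-06 = 1266.23 bits.

1270 bits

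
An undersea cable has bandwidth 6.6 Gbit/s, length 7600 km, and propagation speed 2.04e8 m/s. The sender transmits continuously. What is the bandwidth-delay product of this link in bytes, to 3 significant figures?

Propagation delay = 7600000 / 204000000 = 0.0372549 s.
BDP = R × t_prop = 6600000000 × 0.0372549 = 245882000 bits.
In bytes: 245882000/8 = 30700000 bytes.

30700000 bytes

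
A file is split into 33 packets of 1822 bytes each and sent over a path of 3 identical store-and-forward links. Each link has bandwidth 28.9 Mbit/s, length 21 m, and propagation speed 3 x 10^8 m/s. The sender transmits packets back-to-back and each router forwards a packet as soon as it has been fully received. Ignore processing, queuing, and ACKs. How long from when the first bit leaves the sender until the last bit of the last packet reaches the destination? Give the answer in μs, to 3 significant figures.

17700 μs

Per-hop transmission t_tx = L/R = 14576/28900000 = 504.36 μs.
Per-hop propagation t_prop = 21/300000000 = 0.07 μs.
Pipeline fill: first packet needs 3·t_tx to clear all hops; remaining 32 packets each add one t_tx.
Total = (3+33-1)·t_tx + 3·t_prop = 35·504.36 + 3·0.07 = 17700 μs.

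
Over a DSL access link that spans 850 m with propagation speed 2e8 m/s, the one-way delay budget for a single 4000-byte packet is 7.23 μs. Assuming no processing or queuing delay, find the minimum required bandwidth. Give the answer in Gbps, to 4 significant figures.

L = 32000 bits.
Propagation delay = 850 / 200000000 = 4.25 μs.
Transmission budget = 7.23 − 4.25 = 2.98 μs.
R ≥ L / t_tx = 32000 bits / 2.98e-06 s = 10.74 Gbps.

10.74 Gbps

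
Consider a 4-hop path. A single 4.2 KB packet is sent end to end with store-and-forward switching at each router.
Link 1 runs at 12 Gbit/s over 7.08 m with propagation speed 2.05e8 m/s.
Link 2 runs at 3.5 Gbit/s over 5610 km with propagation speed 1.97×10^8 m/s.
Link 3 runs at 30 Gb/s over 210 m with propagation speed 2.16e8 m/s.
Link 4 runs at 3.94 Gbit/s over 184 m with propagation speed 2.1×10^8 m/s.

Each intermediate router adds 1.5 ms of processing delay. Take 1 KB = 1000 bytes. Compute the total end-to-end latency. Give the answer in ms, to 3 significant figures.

33.0 ms

L = 33600 bits.
Transmission delays (L/R per hop): 0.0028, 0.0096, 0.00112, 0.00852792 ms; sum = 0.0220479 ms.
Propagation delays (d/s per hop): 3.45366e-05, 28.4772, 0.000972222, 0.00087619 ms; sum = 28.479 ms.
Processing at 3 router(s): 3 × 1.5 ms = 4.5 ms.
End-to-end = 33.0 ms.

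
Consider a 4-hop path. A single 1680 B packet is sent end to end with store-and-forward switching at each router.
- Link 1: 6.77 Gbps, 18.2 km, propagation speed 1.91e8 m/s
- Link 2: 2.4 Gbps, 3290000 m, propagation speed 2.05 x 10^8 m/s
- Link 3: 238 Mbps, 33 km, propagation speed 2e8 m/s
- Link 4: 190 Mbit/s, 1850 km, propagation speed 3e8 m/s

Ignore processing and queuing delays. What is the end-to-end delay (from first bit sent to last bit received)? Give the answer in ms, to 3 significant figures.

22.6 ms

L = 1680 × 8 = 13440 bits.
Transmission delays (L/R per hop): 0.00198523, 0.0056, 0.0564706, 0.0707368 ms; sum = 0.134793 ms.
Propagation delays (d/s per hop): 0.095288, 16.0488, 0.165, 6.16667 ms; sum = 22.4757 ms.
End-to-end = 22.6 ms.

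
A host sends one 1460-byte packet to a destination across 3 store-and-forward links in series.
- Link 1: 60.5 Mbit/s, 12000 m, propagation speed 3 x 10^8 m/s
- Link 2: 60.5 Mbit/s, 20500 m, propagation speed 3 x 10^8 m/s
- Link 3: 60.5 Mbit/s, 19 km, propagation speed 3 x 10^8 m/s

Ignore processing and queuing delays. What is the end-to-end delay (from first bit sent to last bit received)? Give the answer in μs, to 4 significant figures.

750.8 μs

L = 1460 × 8 = 11680 bits.
Transmission delay per hop = L/R = 11680/60500000 = 193.058 μs; 3 hops → 579.174 μs.
Propagation delays (d/s per hop): 40, 68.3333, 63.3333 μs; sum = 171.667 μs.
End-to-end = 750.8 μs.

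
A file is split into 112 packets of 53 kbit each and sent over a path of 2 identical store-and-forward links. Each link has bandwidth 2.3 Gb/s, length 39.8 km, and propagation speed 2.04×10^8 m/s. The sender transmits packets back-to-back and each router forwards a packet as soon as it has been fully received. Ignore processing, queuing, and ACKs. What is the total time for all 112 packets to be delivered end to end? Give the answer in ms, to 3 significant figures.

2.99 ms

Per-hop transmission t_tx = L/R = 53000/2300000000 = 0.0230435 ms.
Per-hop propagation t_prop = 39800/204000000 = 0.195098 ms.
Pipeline fill: first packet needs 2·t_tx to clear all hops; remaining 111 packets each add one t_tx.
Total = (2+112-1)·t_tx + 2·t_prop = 113·0.0230435 + 2·0.195098 = 2.99 ms.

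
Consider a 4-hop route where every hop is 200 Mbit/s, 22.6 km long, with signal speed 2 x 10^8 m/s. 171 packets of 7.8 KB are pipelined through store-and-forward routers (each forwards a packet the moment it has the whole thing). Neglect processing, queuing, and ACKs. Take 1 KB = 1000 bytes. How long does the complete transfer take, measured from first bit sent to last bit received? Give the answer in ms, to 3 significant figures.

54.7 ms

Per-hop transmission t_tx = L/R = 62400/200000000 = 0.312 ms.
Per-hop propagation t_prop = 22600/200000000 = 0.113 ms.
Pipeline fill: first packet needs 4·t_tx to clear all hops; remaining 170 packets each add one t_tx.
Total = (4+171-1)·t_tx + 4·t_prop = 174·0.312 + 4·0.113 = 54.7 ms.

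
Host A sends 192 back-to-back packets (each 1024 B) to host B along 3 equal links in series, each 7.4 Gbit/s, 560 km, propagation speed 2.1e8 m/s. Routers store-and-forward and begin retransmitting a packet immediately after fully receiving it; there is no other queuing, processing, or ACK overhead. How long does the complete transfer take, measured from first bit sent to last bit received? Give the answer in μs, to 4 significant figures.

Per-hop transmission t_tx = L/R = 8192/7400000000 = 1.10703 μs.
Per-hop propagation t_prop = 560000/210000000 = 2666.67 μs.
Pipeline fill: first packet needs 3·t_tx to clear all hops; remaining 191 packets each add one t_tx.
Total = (3+192-1)·t_tx + 3·t_prop = 194·1.10703 + 3·2666.67 = 8215 μs.

8215 μs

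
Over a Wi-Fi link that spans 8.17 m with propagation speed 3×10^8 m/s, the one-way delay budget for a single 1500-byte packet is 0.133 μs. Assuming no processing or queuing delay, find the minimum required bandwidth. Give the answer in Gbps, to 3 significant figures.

113 Gbps

L = 12000 bits.
Propagation delay = 8.17 / 300000000 = 0.0272333 μs.
Transmission budget = 0.133 − 0.0272333 = 0.105767 μs.
R ≥ L / t_tx = 12000 bits / 1.05767e-07 s = 113 Gbps.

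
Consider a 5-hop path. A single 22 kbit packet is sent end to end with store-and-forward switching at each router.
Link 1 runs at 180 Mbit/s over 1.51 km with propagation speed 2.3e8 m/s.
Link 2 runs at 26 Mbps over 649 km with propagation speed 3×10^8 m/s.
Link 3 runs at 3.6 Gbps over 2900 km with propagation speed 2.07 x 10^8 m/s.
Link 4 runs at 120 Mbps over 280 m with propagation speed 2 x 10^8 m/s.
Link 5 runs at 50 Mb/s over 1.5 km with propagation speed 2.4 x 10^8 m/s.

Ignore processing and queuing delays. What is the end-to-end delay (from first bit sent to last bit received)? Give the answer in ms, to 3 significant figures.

17.8 ms

L = 22000 bits.
Transmission delays (L/R per hop): 0.122222, 0.846154, 0.00611111, 0.183333, 0.44 ms; sum = 1.59782 ms.
Propagation delays (d/s per hop): 0.00656522, 2.16333, 14.0097, 0.0014, 0.00625 ms; sum = 16.1872 ms.
End-to-end = 17.8 ms.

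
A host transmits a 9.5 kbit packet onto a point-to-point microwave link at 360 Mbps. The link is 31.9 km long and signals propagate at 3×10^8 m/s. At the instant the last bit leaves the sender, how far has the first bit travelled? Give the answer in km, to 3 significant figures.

7.92 km

t_tx = L/R = 9500/360000000 = 2.63889e-05 s.
Distance = s × t_tx = 300000000 × 2.63889e-05 = 7.92 km.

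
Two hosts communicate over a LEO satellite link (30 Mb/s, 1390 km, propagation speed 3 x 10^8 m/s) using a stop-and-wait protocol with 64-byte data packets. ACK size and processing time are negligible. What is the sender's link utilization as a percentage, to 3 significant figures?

t_tx = L/R = 512/30000000 = 1.70667e-05 s.
t_prop = 1390000/300000000 = 0.00463333 s; RTT = 0.00926667 s.
Cycle = t_tx + RTT = 0.00928373 s.
Utilization = t_tx / cycle = 1.70667e-05/0.00928373 = 0.184 %.

0.184 %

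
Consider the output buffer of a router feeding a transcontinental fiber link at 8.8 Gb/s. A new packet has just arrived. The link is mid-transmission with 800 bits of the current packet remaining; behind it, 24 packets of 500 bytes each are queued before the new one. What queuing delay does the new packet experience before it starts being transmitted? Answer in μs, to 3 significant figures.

Each queued packet: L/R = 4000/8800000000 = 0.454545 μs.
24 queued → 10.9091 μs.
Plus remaining 800 bits of current packet: 0.0909091 μs.
Queuing delay = 11.0 μs.

11.0 μs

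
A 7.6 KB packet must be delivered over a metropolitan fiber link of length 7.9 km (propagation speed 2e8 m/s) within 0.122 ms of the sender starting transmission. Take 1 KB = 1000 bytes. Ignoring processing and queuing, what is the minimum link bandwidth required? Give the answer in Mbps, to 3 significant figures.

L = 60800 bits.
Propagation delay = 7900 / 200000000 = 0.0395 ms.
Transmission budget = 0.122 − 0.0395 = 0.0825 ms.
R ≥ L / t_tx = 60800 bits / 8.25e-05 s = 737 Mbps.

737 Mbps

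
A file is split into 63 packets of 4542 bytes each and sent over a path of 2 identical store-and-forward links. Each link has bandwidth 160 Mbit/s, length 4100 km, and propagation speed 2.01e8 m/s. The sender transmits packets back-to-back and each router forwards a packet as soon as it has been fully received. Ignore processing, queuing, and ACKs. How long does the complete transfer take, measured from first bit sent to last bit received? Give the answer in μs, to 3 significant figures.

55300 μs

Per-hop transmission t_tx = L/R = 36336/160000000 = 227.1 μs.
Per-hop propagation t_prop = 4100000/2.01e+08 = 20398 μs.
Pipeline fill: first packet needs 2·t_tx to clear all hops; remaining 62 packets each add one t_tx.
Total = (2+63-1)·t_tx + 2·t_prop = 64·227.1 + 2·20398 = 55300 μs.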